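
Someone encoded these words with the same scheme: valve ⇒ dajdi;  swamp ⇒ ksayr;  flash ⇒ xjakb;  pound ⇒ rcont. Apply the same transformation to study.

kzotw

This is an affine cipher: with a=0,…,z=25, each position x becomes (15x+0) mod 26.
On study: s(18)→15·18+0≡10=k; t(19)→15·19+0≡25=z; u(20)→15·20+0≡14=o; d(3)→15·3+0≡19=t; y(24)→15·24+0≡22=w (all mod 26).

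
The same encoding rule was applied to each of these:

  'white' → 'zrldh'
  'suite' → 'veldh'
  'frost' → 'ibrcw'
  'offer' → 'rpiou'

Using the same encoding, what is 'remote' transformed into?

uopywo

The shifts repeat in a cycle of length 2: positions 0,1,… shift by +3, +10, then the pattern repeats.
For remote: r+3=u, e+10=o, m+3=p, o+10=y, t+3=w, e+10=o.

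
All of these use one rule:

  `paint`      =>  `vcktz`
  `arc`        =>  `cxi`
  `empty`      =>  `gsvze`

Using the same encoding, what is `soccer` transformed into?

The shift depends on letter class: consonant p→v is +6, but vowel a→c is +2. Two shifts are in play — +2 for a/e/i/o/u, +6 for every other letter.
Applying it to soccer: s(cons)+6=y, o(vowel)+2=q, c(cons)+6=i, c(cons)+6=i, e(vowel)+2=g, r(cons)+6=x.

yqiigx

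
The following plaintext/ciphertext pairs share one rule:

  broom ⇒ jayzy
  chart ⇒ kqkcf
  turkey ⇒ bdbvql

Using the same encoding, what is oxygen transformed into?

wgirqa

In broom: b→j is +8, r→a is +9, o→y is +10, o→z is +11 — the shift increases by 1 each position. Each letter shifts forward by (position + 8), i.e. 8, 9, 10, … — the shift grows by one for each successive letter.
Applying it to oxygen: o+8=w, x+9=g, y+10=i, g+11=r, e+12=q, n+13=a.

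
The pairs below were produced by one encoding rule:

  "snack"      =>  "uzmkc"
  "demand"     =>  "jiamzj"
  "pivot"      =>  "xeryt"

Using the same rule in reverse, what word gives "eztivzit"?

internet

s(18)→u(20) and n(13)→z(25) fit y≡25x+12 (mod 26); the inverse of 25 mod 26 is 25. This is an affine cipher: with a=0,…,z=25, each position x becomes (25x+12) mod 26.
Undoing it on eztivzit: e(4)→25·(4−12)≡8=i; z(25)→25·(25−12)≡13=n; t(19)→25·(19−12)≡19=t; i(8)→25·(8−12)≡4=e; v(21)→25·(21−12)≡17=r; z(25)→25·(25−12)≡13=n; i(8)→25·(8−12)≡4=e; t(19)→25·(19−12)≡19=t (all mod 26).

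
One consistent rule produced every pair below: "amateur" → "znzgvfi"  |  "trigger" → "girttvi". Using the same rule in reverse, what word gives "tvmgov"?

gentle

Each pair mirrors across the alphabet (a↔z, m↔n, a↔z): positions sum to 25. Each letter is replaced by its mirror in the alphabet: a↔z, b↔y, c↔x, and so on (the Atbash cipher).
Decoding tvmgov: t↔g, v↔e, m↔n, g↔t, o↔l, v↔e.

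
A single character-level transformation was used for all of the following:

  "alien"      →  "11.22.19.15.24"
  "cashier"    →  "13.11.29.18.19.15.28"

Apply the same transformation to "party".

a is letter #1 and maps to 11: an offset of 10. The number is (letter's place in the alphabet, a=1) + 10.
On party: p=16→26, a=1→11, r=18→28, t=20→30, y=25→35.

26.11.28.30.35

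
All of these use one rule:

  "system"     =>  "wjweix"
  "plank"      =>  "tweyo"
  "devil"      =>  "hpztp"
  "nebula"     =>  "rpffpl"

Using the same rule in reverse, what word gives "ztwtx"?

Shifts by position in system: pos 0: s→w (+4), pos 1: y→j (+11), pos 2: s→w (+4), pos 3: t→e (+11) — repeating every 2. The shifts repeat in a cycle of length 2: positions 0,1,… shift by +4, +11, then the pattern repeats.
Decoding ztwtx: z−4=v, t−11=i, w−4=s, t−11=i, x−4=t.

visit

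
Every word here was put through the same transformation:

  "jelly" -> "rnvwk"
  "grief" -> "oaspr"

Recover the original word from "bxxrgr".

tongue

In jelly: j→r is +8, e→n is +9, l→v is +10, l→w is +11 — the shift increases by 1 each position. Letter i (0-indexed) is shifted by i+8, so successive shifts are 8, 9, 10, ….
Reversing it on bxxrgr: b−8=t, x−9=o, x−10=n, r−11=g, g−12=u, r−13=e.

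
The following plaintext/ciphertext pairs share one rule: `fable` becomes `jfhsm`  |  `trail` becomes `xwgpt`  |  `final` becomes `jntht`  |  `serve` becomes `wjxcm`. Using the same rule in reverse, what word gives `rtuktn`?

noodle

In fable: f→j is +4, a→f is +5, b→h is +6, l→s is +7 — the shift increases by 1 each position. Letter i (0-indexed) is shifted by i+4, so successive shifts are 4, 5, 6, ….
Reversing it on rtuktn: r−4=n, t−5=o, u−6=o, k−7=d, t−8=l, n−9=e.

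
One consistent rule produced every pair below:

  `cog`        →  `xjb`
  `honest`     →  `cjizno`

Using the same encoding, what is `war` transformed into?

It's a constant shift of +21 (ROT21).
Applying it to war: w+21=r, a+21=v, r+21=m.

rvm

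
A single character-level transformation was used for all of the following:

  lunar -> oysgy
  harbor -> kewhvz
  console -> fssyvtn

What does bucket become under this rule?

In lunar: l→o is +3, u→y is +4, n→s is +5, a→g is +6 — the shift increases by 1 each position. The shift increases by 1 at each position, starting from +3: 3, 4, 5, ….
Applying it to bucket: b+3=e, u+4=y, c+5=h, k+6=q, e+7=l, t+8=b.

eyhqlb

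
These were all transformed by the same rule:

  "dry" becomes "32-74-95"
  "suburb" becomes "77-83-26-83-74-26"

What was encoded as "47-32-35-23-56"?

d(#4)→32 and r(#18)→74: differences scale by 3, so n = 3·pos + 20. The formula is n = 3×(alphabet index, a=1) + 20.
Reversing it on 47-32-35-23-56: 47→(47−20)÷3=9=i, 32→(32−20)÷3=4=d, 35→(35−20)÷3=5=e, 23→(23−20)÷3=1=a, 56→(56−20)÷3=12=l.

ideal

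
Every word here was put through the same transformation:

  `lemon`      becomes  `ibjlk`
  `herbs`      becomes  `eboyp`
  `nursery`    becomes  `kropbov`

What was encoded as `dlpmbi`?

Compare letters: l→i is +23, e→b is +23, m→j is +23 — a constant shift. Every letter moves 23 places later in the alphabet, wrapping around z→a.
Reversing it on dlpmbi: d−23=g, l−23=o, p−23=s, m−23=p, b−23=e, i−23=l.

gospel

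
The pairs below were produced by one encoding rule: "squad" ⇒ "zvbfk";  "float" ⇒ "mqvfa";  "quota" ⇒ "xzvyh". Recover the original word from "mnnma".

A repeating key of period 2 is used — shifts +7, +5 over and over.
Decoding mnnma: m−7=f, n−5=i, n−7=g, m−5=h, a−7=t.

fight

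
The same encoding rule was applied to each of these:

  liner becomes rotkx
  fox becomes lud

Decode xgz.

rat

Compare letters: l→r is +6, i→o is +6, n→t is +6 — a constant shift. It's a constant shift of +6 (ROT6).
Reversing it on xgz: x−6=r, g−6=a, z−6=t.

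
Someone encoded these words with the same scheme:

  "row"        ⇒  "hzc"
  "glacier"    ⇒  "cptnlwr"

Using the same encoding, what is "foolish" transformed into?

sdtwzzq

The output letters match the input read backwards, each shifted +11: row reversed is wor. Two steps: reverse the string, then apply a Caesar shift of +11.
For foolish: reverse → hsiloof; then shift: h+11=s, s+11=d, i+11=t, l+11=w, o+11=z, o+11=z, f+11=q.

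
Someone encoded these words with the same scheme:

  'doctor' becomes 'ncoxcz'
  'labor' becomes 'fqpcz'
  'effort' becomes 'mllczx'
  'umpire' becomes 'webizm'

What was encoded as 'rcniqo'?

zodiac

d(3)→n(13) and o(14)→c(2) fit y≡25x+16 (mod 26); the inverse of 25 mod 26 is 25. Each letter's alphabet position (a=0..z=25) is mapped through 25·x+16 mod 26 — an affine cipher.
Reversing it on rcniqo: r(17)→25·(17−16)≡25=z; c(2)→25·(2−16)≡14=o; n(13)→25·(13−16)≡3=d; i(8)→25·(8−16)≡8=i; q(16)→25·(16−16)≡0=a; o(14)→25·(14−16)≡2=c (all mod 26).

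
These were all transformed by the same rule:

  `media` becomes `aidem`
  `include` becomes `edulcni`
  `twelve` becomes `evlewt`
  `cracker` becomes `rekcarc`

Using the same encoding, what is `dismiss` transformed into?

The output letters match the input read backwards: media reversed is aidem. It's just the letters in reverse order.
For dismiss: reverse → ssimsid.

ssimsid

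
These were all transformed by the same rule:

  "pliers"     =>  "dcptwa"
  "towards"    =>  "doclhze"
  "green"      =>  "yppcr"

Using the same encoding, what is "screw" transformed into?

hpcnd

Read the word backwards and shift each letter +11.
Applying it to screw: reverse → wercs; then shift: w+11=h, e+11=p, r+11=c, c+11=n, s+11=d.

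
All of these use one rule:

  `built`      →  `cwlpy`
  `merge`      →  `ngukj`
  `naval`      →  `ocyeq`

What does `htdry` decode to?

grant

Each letter shifts forward by (position + 1), i.e. 1, 2, 3, … — the shift grows by one for each successive letter.
Undoing it on htdry: h−1=g, t−2=r, d−3=a, r−4=n, y−5=t.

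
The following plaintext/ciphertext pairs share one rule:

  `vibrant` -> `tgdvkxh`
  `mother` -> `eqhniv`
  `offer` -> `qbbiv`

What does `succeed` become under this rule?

oawwiip

v(21)→t(19) and i(8)→g(6) fit y≡19x+10 (mod 26); the inverse of 19 mod 26 is 11. Treating letters as 0–25, the rule is x ↦ 19x + 10 (mod 26).
For succeed: s(18)→19·18+10≡14=o; u(20)→19·20+10≡0=a; c(2)→19·2+10≡22=w; c(2)→19·2+10≡22=w; e(4)→19·4+10≡8=i; e(4)→19·4+10≡8=i; d(3)→19·3+10≡15=p (all mod 26).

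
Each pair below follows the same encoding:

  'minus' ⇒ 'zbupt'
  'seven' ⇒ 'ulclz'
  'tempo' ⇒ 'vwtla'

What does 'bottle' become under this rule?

lsaavi

The output letters match the input read backwards, each shifted +7: minus reversed is sunim. The word is reversed, then every letter is shifted forward by 7.
On bottle: reverse → elttob; then shift: e+7=l, l+7=s, t+7=a, t+7=a, o+7=v, b+7=i.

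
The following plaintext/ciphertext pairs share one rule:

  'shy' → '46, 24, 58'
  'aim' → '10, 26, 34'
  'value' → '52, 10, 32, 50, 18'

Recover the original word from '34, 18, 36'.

men

s(#19)→46 and h(#8)→24: differences scale by 2, so n = 2·pos + 8. Each letter becomes 2×(its alphabet position, a=1..z=26) + 8.
Decoding 34, 18, 36: 34→(34−8)÷2=13=m, 18→(18−8)÷2=5=e, 36→(36−8)÷2=14=n.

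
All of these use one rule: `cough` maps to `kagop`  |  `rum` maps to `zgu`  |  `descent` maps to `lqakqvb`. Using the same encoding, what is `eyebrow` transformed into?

The shift depends on letter class: consonant c→k is +8, but vowel o→a is +12. Two shifts are in play — +12 for a/e/i/o/u, +8 for every other letter.
For eyebrow: e(vowel)+12=q, y(cons)+8=g, e(vowel)+12=q, b(cons)+8=j, r(cons)+8=z, o(vowel)+12=a, w(cons)+8=e.

qgqjzae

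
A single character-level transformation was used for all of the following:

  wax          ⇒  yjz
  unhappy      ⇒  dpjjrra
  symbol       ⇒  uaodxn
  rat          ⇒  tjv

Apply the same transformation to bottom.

dxvvxo

Two shifts are in play — +9 for a/e/i/o/u, +2 for every other letter.
For bottom: b(cons)+2=d, o(vowel)+9=x, t(cons)+2=v, t(cons)+2=v, o(vowel)+9=x, m(cons)+2=o.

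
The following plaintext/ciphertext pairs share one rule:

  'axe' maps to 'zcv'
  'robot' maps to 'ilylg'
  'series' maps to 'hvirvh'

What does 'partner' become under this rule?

Each pair mirrors across the alphabet (a↔z, x↔c, e↔v): positions sum to 25. Letters are reflected about the middle of the alphabet (position → 25−position): Atbash.
Applying it to partner: p↔k, a↔z, r↔i, t↔g, n↔m, e↔v, r↔i.

kzigmvi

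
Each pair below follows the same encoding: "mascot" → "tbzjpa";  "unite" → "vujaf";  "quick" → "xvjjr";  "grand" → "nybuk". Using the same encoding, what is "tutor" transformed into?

The shift depends on letter class: consonant m→t is +7, but vowel a→b is +1. Vowels shift forward by 1 and consonants shift forward by 7.
On tutor: t(cons)+7=a, u(vowel)+1=v, t(cons)+7=a, o(vowel)+1=p, r(cons)+7=y.

avapy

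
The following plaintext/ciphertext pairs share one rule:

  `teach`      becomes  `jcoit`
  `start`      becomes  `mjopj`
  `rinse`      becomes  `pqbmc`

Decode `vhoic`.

place

t(19)→j(9) and e(4)→c(2) fit y≡23x+14 (mod 26); the inverse of 23 mod 26 is 17. Treating letters as 0–25, the rule is x ↦ 23x + 14 (mod 26).
Undoing it on vhoic: v(21)→17·(21−14)≡15=p; h(7)→17·(7−14)≡11=l; o(14)→17·(14−14)≡0=a; i(8)→17·(8−14)≡2=c; c(2)→17·(2−14)≡4=e (all mod 26).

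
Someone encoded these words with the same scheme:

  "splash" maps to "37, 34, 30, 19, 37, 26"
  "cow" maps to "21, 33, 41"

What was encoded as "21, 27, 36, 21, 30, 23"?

s is letter #19 and maps to 37: an offset of 18. Letters become their 1-based position plus 18 (so a→19, b→20, …).
Reversing it on 21, 27, 36, 21, 30, 23: 21→(21−18)÷1=3=c, 27→(27−18)÷1=9=i, 36→(36−18)÷1=18=r, 21→(21−18)÷1=3=c, 30→(30−18)÷1=12=l, 23→(23−18)÷1=5=e.

circle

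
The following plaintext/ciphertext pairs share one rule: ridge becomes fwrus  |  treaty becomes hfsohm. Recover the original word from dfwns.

Compare letters: r→f is +14, i→w is +14, d→r is +14 — a constant shift. Every letter moves 14 places later in the alphabet, wrapping around z→a.
Reversing it on dfwns: d−14=p, f−14=r, w−14=i, n−14=z, s−14=e.

prize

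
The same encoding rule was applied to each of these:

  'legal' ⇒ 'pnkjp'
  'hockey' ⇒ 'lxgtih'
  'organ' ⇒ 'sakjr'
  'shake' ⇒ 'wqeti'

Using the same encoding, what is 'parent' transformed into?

The shifts repeat in a cycle of length 2: positions 0,1,… shift by +4, +9, then the pattern repeats.
For parent: p+4=t, a+9=j, r+4=v, e+9=n, n+4=r, t+9=c.

tjvnrc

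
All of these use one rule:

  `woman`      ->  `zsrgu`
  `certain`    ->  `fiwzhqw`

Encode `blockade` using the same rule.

eptirimo

Letter i (0-indexed) is shifted by i+3, so successive shifts are 3, 4, 5, ….
On blockade: b+3=e, l+4=p, o+5=t, c+6=i, k+7=r, a+8=i, d+9=m, e+10=o.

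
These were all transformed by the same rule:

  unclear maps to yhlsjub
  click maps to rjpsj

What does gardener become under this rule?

ylulkyhn

The output letters match the input read backwards, each shifted +7: unclear reversed is raelcnu. Two steps: reverse the string, then apply a Caesar shift of +7.
Applying it to gardener: reverse → renedrag; then shift: r+7=y, e+7=l, n+7=u, e+7=l, d+7=k, r+7=y, a+7=h, g+7=n.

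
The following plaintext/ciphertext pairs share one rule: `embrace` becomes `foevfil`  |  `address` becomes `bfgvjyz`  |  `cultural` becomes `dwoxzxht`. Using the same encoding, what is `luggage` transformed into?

In embrace: e→f is +1, m→o is +2, b→e is +3, r→v is +4 — the shift increases by 1 each position. Letter i (0-indexed) is shifted by i+1, so successive shifts are 1, 2, 3, ….
Applying it to luggage: l+1=m, u+2=w, g+3=j, g+4=k, a+5=f, g+6=m, e+7=l.

mwjkfml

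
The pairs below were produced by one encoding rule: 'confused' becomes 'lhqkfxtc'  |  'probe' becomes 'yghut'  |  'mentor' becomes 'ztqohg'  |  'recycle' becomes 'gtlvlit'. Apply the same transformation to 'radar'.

gdcdg

c(2)→l(11) and o(14)→h(7) fit y≡17x+3 (mod 26); the inverse of 17 mod 26 is 23. Treating letters as 0–25, the rule is x ↦ 17x + 3 (mod 26).
For radar: r(17)→17·17+3≡6=g; a(0)→17·0+3≡3=d; d(3)→17·3+3≡2=c; a(0)→17·0+3≡3=d; r(17)→17·17+3≡6=g (all mod 26).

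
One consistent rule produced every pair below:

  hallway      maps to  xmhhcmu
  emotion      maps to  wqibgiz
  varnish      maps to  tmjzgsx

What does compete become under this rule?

h(7)→x(23) and a(0)→m(12) fit y≡9x+12 (mod 26); the inverse of 9 mod 26 is 3. Each letter's alphabet position (a=0..z=25) is mapped through 9·x+12 mod 26 — an affine cipher.
On compete: c(2)→9·2+12≡4=e; o(14)→9·14+12≡8=i; m(12)→9·12+12≡16=q; p(15)→9·15+12≡17=r; e(4)→9·4+12≡22=w; t(19)→9·19+12≡1=b; e(4)→9·4+12≡22=w (all mod 26).

eiqrwbw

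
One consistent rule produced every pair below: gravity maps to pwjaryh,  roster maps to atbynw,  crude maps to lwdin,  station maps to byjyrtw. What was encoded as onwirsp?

It's a Vigenère-style cipher with numeric key [9,5]: position i shifts by key[i mod 2].
Reversing it on onwirsp: o−9=f, n−5=i, w−9=n, i−5=d, r−9=i, s−5=n, p−9=g.

finding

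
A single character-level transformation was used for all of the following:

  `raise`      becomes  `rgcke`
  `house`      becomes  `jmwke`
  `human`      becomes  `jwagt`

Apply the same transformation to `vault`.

Each letter's alphabet position (a=0..z=25) is mapped through 19·x+6 mod 26 — an affine cipher.
For vault: v(21)→19·21+6≡15=p; a(0)→19·0+6≡6=g; u(20)→19·20+6≡22=w; l(11)→19·11+6≡7=h; t(19)→19·19+6≡3=d (all mod 26).

pgwhd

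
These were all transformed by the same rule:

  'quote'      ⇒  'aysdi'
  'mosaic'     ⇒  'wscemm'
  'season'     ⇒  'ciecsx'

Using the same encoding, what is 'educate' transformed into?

inymedi

The shift depends on letter class: consonant q→a is +10, but vowel u→y is +4. Two shifts are in play — +4 for a/e/i/o/u, +10 for every other letter.
On educate: e(vowel)+4=i, d(cons)+10=n, u(vowel)+4=y, c(cons)+10=m, a(vowel)+4=e, t(cons)+10=d, e(vowel)+4=i.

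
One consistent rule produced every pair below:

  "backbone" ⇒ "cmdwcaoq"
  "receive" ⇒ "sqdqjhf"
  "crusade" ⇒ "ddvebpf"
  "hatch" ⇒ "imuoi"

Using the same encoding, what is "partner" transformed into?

qmsfoqs

Shifts by position in backbone: pos 0: b→c (+1), pos 1: a→m (+12), pos 2: c→d (+1), pos 3: k→w (+12) — repeating every 2. The shifts repeat in a cycle of length 2: positions 0,1,… shift by +1, +12, then the pattern repeats.
For partner: p+1=q, a+12=m, r+1=s, t+12=f, n+1=o, e+12=q, r+1=s.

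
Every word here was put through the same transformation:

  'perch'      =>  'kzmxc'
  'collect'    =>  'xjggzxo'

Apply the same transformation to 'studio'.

nopydj

Compare letters: p→k is +21, e→z is +21, r→m is +21 — a constant shift. Each letter is shifted forward by 21 in the alphabet (a Caesar shift of +21).
Applying it to studio: s+21=n, t+21=o, u+21=p, d+21=y, i+21=d, o+21=j.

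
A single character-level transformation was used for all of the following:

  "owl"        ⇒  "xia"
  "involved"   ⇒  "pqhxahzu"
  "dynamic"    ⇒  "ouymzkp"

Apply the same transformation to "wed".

The output letters match the input read backwards, each shifted +12: owl reversed is lwo. Read the word backwards and shift each letter +12.
For wed: reverse → dew; then shift: d+12=p, e+12=q, w+12=i.

pqi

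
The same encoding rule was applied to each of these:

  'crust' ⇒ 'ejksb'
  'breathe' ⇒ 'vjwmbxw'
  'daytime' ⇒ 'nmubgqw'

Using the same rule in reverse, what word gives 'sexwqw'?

Treating letters as 0–25, the rule is x ↦ 9x + 12 (mod 26).
Reversing it on sexwqw: s(18)→3·(18−12)≡18=s; e(4)→3·(4−12)≡2=c; x(23)→3·(23−12)≡7=h; w(22)→3·(22−12)≡4=e; q(16)→3·(16−12)≡12=m; w(22)→3·(22−12)≡4=e (all mod 26).

scheme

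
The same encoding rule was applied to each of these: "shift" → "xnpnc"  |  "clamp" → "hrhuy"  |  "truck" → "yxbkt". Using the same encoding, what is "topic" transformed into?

In shift: s→x is +5, h→n is +6, i→p is +7, f→n is +8 — the shift increases by 1 each position. Each letter shifts forward by (position + 5), i.e. 5, 6, 7, … — the shift grows by one for each successive letter.
Applying it to topic: t+5=y, o+6=u, p+7=w, i+8=q, c+9=l.

yuwql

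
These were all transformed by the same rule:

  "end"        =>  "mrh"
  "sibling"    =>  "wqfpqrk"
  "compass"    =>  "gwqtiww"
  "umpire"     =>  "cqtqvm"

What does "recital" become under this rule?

vmgqxip

The shift depends on letter class: consonant n→r is +4, but vowel e→m is +8. The rule splits by letter class: vowels +8, consonants +4.
On recital: r(cons)+4=v, e(vowel)+8=m, c(cons)+4=g, i(vowel)+8=q, t(cons)+4=x, a(vowel)+8=i, l(cons)+4=p.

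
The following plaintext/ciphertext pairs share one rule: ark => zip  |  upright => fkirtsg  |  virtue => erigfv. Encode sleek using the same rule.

This is the alphabet-reversal cipher (Atbash): a becomes z, b becomes y, etc.
Applying it to sleek: s↔h, l↔o, e↔v, e↔v, k↔p.

hovvp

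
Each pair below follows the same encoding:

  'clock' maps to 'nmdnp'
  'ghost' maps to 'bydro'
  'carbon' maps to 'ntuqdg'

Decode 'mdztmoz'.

This is an affine cipher: with a=0,…,z=25, each position x becomes (23x+19) mod 26.
Decoding mdztmoz: m(12)→17·(12−19)≡11=l; d(3)→17·(3−19)≡14=o; z(25)→17·(25−19)≡24=y; t(19)→17·(19−19)≡0=a; m(12)→17·(12−19)≡11=l; o(14)→17·(14−19)≡19=t; z(25)→17·(25−19)≡24=y (all mod 26).

loyalty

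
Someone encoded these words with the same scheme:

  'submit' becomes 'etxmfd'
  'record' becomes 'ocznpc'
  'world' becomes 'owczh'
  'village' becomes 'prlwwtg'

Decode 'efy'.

The output letters match the input read backwards, each shifted +11: submit reversed is timbus. Two steps: reverse the string, then apply a Caesar shift of +11.
Decoding efy: shift back: e−11=t, f−11=u, y−11=n → tun; then reverse → nut.

nut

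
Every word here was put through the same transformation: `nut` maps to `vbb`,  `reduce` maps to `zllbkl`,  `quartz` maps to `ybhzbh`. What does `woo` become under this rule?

evv

Vowels shift forward by 7 and consonants shift forward by 8.
For woo: w(cons)+8=e, o(vowel)+7=v, o(vowel)+7=v.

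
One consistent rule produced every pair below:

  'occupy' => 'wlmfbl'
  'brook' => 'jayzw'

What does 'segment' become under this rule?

In occupy: o→w is +8, c→l is +9, c→m is +10, u→f is +11 — the shift increases by 1 each position. Letter i (0-indexed) is shifted by i+8, so successive shifts are 8, 9, 10, ….
On segment: s+8=a, e+9=n, g+10=q, m+11=x, e+12=q, n+13=a, t+14=h.

anqxqah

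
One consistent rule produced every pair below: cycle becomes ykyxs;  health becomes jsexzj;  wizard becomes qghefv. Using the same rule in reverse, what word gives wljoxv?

This is an affine cipher: with a=0,…,z=25, each position x becomes (23x+4) mod 26.
Undoing it on wljoxv: w(22)→17·(22−4)≡20=u; l(11)→17·(11−4)≡15=p; j(9)→17·(9−4)≡7=h; o(14)→17·(14−4)≡14=o; x(23)→17·(23−4)≡11=l; v(21)→17·(21−4)≡3=d (all mod 26).

uphold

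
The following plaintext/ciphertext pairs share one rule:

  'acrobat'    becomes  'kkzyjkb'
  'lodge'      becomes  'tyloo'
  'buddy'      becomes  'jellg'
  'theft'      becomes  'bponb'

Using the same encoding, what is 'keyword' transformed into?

The shift depends on letter class: consonant c→k is +8, but vowel a→k is +10. Vowels shift forward by 10 and consonants shift forward by 8.
On keyword: k(cons)+8=s, e(vowel)+10=o, y(cons)+8=g, w(cons)+8=e, o(vowel)+10=y, r(cons)+8=z, d(cons)+8=l.

sogeyzl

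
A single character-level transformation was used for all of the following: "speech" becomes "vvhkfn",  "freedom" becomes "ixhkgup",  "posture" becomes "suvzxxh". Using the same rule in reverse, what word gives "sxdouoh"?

prairie

The shifts repeat in a cycle of length 2: positions 0,1,… shift by +3, +6, then the pattern repeats.
Decoding sxdouoh: s−3=p, x−6=r, d−3=a, o−6=i, u−3=r, o−6=i, h−3=e.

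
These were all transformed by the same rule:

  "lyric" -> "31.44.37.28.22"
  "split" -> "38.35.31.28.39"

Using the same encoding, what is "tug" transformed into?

The number is (letter's place in the alphabet, a=1) + 19.
For tug: t=20→39, u=21→40, g=7→26.

39.40.26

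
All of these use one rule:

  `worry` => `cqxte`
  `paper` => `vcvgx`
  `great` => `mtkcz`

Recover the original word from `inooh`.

Shifts by position in worry: pos 0: w→c (+6), pos 1: o→q (+2), pos 2: r→x (+6), pos 3: r→t (+2) — repeating every 2. The shifts repeat in a cycle of length 2: positions 0,1,… shift by +6, +2, then the pattern repeats.
Decoding inooh: i−6=c, n−2=l, o−6=i, o−2=m, h−6=b.

climb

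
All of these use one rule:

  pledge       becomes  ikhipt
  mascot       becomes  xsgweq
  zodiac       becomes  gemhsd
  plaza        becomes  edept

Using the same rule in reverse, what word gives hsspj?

flood

The output letters match the input read backwards, each shifted +4: pledge reversed is egdelp. Read the word backwards and shift each letter +4.
Reversing it on hsspj: shift back: h−4=d, s−4=o, s−4=o, p−4=l, j−4=f → doolf; then reverse → flood.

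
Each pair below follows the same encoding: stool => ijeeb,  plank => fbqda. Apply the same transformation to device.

Compare letters: s→i is +16, t→j is +16, o→e is +16 — a constant shift. This is a Caesar cipher with shift 16.
Applying it to device: d+16=t, e+16=u, v+16=l, i+16=y, c+16=s, e+16=u.

tulysu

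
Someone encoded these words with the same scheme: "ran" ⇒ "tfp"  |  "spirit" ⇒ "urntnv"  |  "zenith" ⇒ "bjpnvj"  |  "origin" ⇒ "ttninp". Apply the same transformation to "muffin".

ozhhnp

The shift depends on letter class: consonant r→t is +2, but vowel a→f is +5. Two shifts are in play — +5 for a/e/i/o/u, +2 for every other letter.
Applying it to muffin: m(cons)+2=o, u(vowel)+5=z, f(cons)+2=h, f(cons)+2=h, i(vowel)+5=n, n(cons)+2=p.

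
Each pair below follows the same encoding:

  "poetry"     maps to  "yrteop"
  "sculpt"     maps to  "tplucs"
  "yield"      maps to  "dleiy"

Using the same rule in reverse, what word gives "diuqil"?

The output letters match the input read backwards: poetry reversed is yrteop. The word is simply reversed.
Decoding diuqil: then reverse → liquid.

liquid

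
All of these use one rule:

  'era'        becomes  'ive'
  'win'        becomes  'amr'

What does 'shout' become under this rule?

Compare letters: e→i is +4, r→v is +4, a→e is +4 — a constant shift. Every letter moves 4 places later in the alphabet, wrapping around z→a.
Applying it to shout: s+4=w, h+4=l, o+4=s, u+4=y, t+4=x.

wlsyx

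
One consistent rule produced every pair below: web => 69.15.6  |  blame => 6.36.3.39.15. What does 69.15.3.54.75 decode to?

weary

Each letter becomes 3×(its alphabet position, a=1..z=26).
Reversing it on 69.15.3.54.75: 69→(69−0)÷3=23=w, 15→(15−0)÷3=5=e, 3→(3−0)÷3=1=a, 54→(54−0)÷3=18=r, 75→(75−0)÷3=25=y.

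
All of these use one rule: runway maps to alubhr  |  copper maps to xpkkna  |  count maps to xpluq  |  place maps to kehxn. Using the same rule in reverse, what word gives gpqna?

r(17)→a(0) and u(20)→l(11) fit y≡21x+7 (mod 26); the inverse of 21 mod 26 is 5. Each letter's alphabet position (a=0..z=25) is mapped through 21·x+7 mod 26 — an affine cipher.
Undoing it on gpqna: g(6)→5·(6−7)≡21=v; p(15)→5·(15−7)≡14=o; q(16)→5·(16−7)≡19=t; n(13)→5·(13−7)≡4=e; a(0)→5·(0−7)≡17=r (all mod 26).

voter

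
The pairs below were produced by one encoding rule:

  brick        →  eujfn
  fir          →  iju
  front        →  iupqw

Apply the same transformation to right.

ujjkw

The shift depends on letter class: consonant b→e is +3, but vowel i→j is +1. Vowels shift forward by 1 and consonants shift forward by 3.
On right: r(cons)+3=u, i(vowel)+1=j, g(cons)+3=j, h(cons)+3=k, t(cons)+3=w.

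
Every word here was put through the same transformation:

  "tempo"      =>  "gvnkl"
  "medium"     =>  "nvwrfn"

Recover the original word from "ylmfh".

bonus

Letters are reflected about the middle of the alphabet (position → 25−position): Atbash.
Decoding ylmfh: y↔b, l↔o, m↔n, f↔u, h↔s.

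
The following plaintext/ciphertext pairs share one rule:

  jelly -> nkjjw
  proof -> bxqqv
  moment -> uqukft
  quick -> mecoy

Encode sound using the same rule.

j(9)→n(13) and e(4)→k(10) fit y≡11x+18 (mod 26); the inverse of 11 mod 26 is 19. This is an affine cipher: with a=0,…,z=25, each position x becomes (11x+18) mod 26.
On sound: s(18)→11·18+18≡8=i; o(14)→11·14+18≡16=q; u(20)→11·20+18≡4=e; n(13)→11·13+18≡5=f; d(3)→11·3+18≡25=z (all mod 26).

iqefz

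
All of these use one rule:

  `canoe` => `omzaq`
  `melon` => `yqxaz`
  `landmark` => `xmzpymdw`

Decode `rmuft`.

faith

Compare letters: c→o is +12, a→m is +12, n→z is +12 — a constant shift. This is a Caesar cipher with shift 12.
Undoing it on rmuft: r−12=f, m−12=a, u−12=i, f−12=t, t−12=h.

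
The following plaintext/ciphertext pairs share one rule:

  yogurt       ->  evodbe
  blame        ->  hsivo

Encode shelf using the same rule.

yomup

In yogurt: y→e is +6, o→v is +7, g→o is +8, u→d is +9 — the shift increases by 1 each position. Letter i (0-indexed) is shifted by i+6, so successive shifts are 6, 7, 8, ….
Applying it to shelf: s+6=y, h+7=o, e+8=m, l+9=u, f+10=p.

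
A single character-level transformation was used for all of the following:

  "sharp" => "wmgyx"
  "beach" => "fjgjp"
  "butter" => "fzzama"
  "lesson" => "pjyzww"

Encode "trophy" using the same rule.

xwuwph

In sharp: s→w is +4, h→m is +5, a→g is +6, r→y is +7 — the shift increases by 1 each position. Letter i (0-indexed) is shifted by i+4, so successive shifts are 4, 5, 6, ….
On trophy: t+4=x, r+5=w, o+6=u, p+7=w, h+8=p, y+9=h.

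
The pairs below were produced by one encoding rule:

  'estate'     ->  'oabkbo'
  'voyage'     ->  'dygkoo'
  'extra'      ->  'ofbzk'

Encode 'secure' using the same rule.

aokezo

The shift depends on letter class: consonant s→a is +8, but vowel e→o is +10. The rule splits by letter class: vowels +10, consonants +8.
For secure: s(cons)+8=a, e(vowel)+10=o, c(cons)+8=k, u(vowel)+10=e, r(cons)+8=z, e(vowel)+10=o.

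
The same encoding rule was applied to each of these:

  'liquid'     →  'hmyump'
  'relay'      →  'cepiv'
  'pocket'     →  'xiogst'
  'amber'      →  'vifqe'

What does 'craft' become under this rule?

xjevg

The output letters match the input read backwards, each shifted +4: liquid reversed is diuqil. Two steps: reverse the string, then apply a Caesar shift of +4.
Applying it to craft: reverse → tfarc; then shift: t+4=x, f+4=j, a+4=e, r+4=v, c+4=g.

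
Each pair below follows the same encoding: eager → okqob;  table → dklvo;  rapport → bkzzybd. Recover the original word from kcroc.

Compare letters: e→o is +10, a→k is +10, g→q is +10 — a constant shift. Each letter is shifted forward by 10 in the alphabet (a Caesar shift of +10).
Decoding kcroc: k−10=a, c−10=s, r−10=h, o−10=e, c−10=s.

ashes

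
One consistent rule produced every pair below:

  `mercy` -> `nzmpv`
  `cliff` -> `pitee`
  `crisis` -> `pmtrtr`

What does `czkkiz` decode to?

pebble

m(12)→n(13) and e(4)→z(25) fit y≡5x+5 (mod 26); the inverse of 5 mod 26 is 21. Treating letters as 0–25, the rule is x ↦ 5x + 5 (mod 26).
Decoding czkkiz: c(2)→21·(2−5)≡15=p; z(25)→21·(25−5)≡4=e; k(10)→21·(10−5)≡1=b; k(10)→21·(10−5)≡1=b; i(8)→21·(8−5)≡11=l; z(25)→21·(25−5)≡4=e (all mod 26).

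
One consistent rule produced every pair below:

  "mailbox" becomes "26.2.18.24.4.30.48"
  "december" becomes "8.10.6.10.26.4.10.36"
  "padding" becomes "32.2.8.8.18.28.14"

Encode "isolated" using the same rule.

18.38.30.24.2.40.10.8

The formula is n = 2×(alphabet index, a=1).
For isolated: i=9→18, s=19→38, o=15→30, l=12→24, a=1→2, t=20→40, e=5→10, d=4→8.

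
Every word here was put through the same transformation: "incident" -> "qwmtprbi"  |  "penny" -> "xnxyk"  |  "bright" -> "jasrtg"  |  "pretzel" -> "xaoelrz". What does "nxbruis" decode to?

In incident: i→q is +8, n→w is +9, c→m is +10, i→t is +11 — the shift increases by 1 each position. The shift increases by 1 at each position, starting from +8: 8, 9, 10, ….
Reversing it on nxbruis: n−8=f, x−9=o, b−10=r, r−11=g, u−12=i, i−13=v, s−14=e.

forgive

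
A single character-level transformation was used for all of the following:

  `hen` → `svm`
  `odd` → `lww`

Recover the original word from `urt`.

fig

Each pair mirrors across the alphabet (h↔s, e↔v, n↔m): positions sum to 25. Letters are reflected about the middle of the alphabet (position → 25−position): Atbash.
Decoding urt: u↔f, r↔i, t↔g.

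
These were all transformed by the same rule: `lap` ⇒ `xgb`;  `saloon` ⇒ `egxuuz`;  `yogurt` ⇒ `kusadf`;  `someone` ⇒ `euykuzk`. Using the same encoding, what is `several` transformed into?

The shift depends on letter class: consonant l→x is +12, but vowel a→g is +6. Vowels shift forward by 6 and consonants shift forward by 12.
For several: s(cons)+12=e, e(vowel)+6=k, v(cons)+12=h, e(vowel)+6=k, r(cons)+12=d, a(vowel)+6=g, l(cons)+12=x.

ekhkdgx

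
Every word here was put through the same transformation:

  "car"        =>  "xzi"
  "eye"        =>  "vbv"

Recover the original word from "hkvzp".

speak

Each pair mirrors across the alphabet (c↔x, a↔z, r↔i): positions sum to 25. Letters are reflected about the middle of the alphabet (position → 25−position): Atbash.
Undoing it on hkvzp: h↔s, k↔p, v↔e, z↔a, p↔k.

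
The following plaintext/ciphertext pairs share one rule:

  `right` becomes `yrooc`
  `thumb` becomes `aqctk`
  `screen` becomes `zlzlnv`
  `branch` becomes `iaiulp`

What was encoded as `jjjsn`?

cable

Shifts by position in right: pos 0: r→y (+7), pos 1: i→r (+9), pos 2: g→o (+8), pos 3: h→o (+7), pos 4: t→c (+9) — repeating every 3. It's a Vigenère-style cipher with numeric key [7,9,8]: position i shifts by key[i mod 3].
Decoding jjjsn: j−7=c, j−9=a, j−8=b, s−7=l, n−9=e.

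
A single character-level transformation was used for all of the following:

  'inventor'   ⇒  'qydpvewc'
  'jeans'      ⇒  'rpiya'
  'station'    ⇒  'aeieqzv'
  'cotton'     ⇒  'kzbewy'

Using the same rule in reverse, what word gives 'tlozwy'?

lagoon

Shifts by position in inventor: pos 0: i→q (+8), pos 1: n→y (+11), pos 2: v→d (+8), pos 3: e→p (+11) — repeating every 2. A repeating key of period 2 is used — shifts +8, +11 over and over.
Reversing it on tlozwy: t−8=l, l−11=a, o−8=g, z−11=o, w−8=o, y−11=n.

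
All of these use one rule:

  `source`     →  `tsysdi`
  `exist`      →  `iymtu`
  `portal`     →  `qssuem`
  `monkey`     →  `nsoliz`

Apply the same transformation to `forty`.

The shift depends on letter class: consonant s→t is +1, but vowel o→s is +4. Two shifts are in play — +4 for a/e/i/o/u, +1 for every other letter.
On forty: f(cons)+1=g, o(vowel)+4=s, r(cons)+1=s, t(cons)+1=u, y(cons)+1=z.

gssuz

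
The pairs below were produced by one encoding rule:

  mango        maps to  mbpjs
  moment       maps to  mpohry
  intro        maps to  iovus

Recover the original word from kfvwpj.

kettle

In mango: m→m is +0, a→b is +1, n→p is +2, g→j is +3 — the shift increases by 1 each position. The shift increases by 1 at each position, starting from +0: 0, 1, 2, ….
Reversing it on kfvwpj: k−0=k, f−1=e, v−2=t, w−3=t, p−4=l, j−5=e.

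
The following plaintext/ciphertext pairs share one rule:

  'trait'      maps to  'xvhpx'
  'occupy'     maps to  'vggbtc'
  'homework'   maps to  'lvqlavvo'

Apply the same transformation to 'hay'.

The shift depends on letter class: consonant t→x is +4, but vowel a→h is +7. Vowels shift forward by 7 and consonants shift forward by 4.
Applying it to hay: h(cons)+4=l, a(vowel)+7=h, y(cons)+4=c.

lhc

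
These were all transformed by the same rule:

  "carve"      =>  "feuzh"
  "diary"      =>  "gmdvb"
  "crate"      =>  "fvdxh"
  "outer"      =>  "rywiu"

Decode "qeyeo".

naval

Shifts by position in carve: pos 0: c→f (+3), pos 1: a→e (+4), pos 2: r→u (+3), pos 3: v→z (+4) — repeating every 2. It's a Vigenère-style cipher with numeric key [3,4]: position i shifts by key[i mod 2].
Decoding qeyeo: q−3=n, e−4=a, y−3=v, e−4=a, o−3=l.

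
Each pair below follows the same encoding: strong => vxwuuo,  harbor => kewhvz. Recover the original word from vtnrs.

In strong: s→v is +3, t→x is +4, r→w is +5, o→u is +6 — the shift increases by 1 each position. Letter i (0-indexed) is shifted by i+3, so successive shifts are 3, 4, 5, ….
Decoding vtnrs: v−3=s, t−4=p, n−5=i, r−6=l, s−7=l.

spill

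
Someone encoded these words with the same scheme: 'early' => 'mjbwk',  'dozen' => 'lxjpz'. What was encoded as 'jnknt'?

In early: e→m is +8, a→j is +9, r→b is +10, l→w is +11 — the shift increases by 1 each position. The shift increases by 1 at each position, starting from +8: 8, 9, 10, ….
Decoding jnknt: j−8=b, n−9=e, k−10=a, n−11=c, t−12=h.

beach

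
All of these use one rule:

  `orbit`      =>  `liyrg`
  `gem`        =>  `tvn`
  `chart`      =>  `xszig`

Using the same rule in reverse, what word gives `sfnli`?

humor

This is the alphabet-reversal cipher (Atbash): a becomes z, b becomes y, etc.
Decoding sfnli: s↔h, f↔u, n↔m, l↔o, i↔r.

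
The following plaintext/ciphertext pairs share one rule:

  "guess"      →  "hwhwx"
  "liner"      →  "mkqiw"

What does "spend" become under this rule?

The shift increases by 1 at each position, starting from +1: 1, 2, 3, ….
For spend: s+1=t, p+2=r, e+3=h, n+4=r, d+5=i.

trhri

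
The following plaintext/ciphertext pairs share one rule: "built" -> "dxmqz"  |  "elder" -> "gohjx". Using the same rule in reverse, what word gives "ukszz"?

Each letter shifts forward by (position + 2), i.e. 2, 3, 4, … — the shift grows by one for each successive letter.
Undoing it on ukszz: u−2=s, k−3=h, s−4=o, z−5=u, z−6=t.

shout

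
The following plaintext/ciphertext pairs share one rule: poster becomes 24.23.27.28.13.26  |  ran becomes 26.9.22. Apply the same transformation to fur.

14.29.26

p is letter #16 and maps to 24: an offset of 8. Letters become their 1-based position plus 8 (so a→9, b→10, …).
On fur: f=6→14, u=21→29, r=18→26.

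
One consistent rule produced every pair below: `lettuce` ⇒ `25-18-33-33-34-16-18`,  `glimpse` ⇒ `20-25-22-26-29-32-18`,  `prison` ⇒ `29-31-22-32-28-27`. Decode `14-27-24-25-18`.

ankle

l is letter #12 and maps to 25: an offset of 13. Letters become their 1-based position plus 13 (so a→14, b→15, …).
Decoding 14-27-24-25-18: 14→(14−13)÷1=1=a, 27→(27−13)÷1=14=n, 24→(24−13)÷1=11=k, 25→(25−13)÷1=12=l, 18→(18−13)÷1=5=e.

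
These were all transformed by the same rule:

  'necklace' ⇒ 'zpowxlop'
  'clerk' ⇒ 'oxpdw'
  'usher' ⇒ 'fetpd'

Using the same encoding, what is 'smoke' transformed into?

The shift depends on letter class: consonant n→z is +12, but vowel e→p is +11. The rule splits by letter class: vowels +11, consonants +12.
Applying it to smoke: s(cons)+12=e, m(cons)+12=y, o(vowel)+11=z, k(cons)+12=w, e(vowel)+11=p.

eyzwp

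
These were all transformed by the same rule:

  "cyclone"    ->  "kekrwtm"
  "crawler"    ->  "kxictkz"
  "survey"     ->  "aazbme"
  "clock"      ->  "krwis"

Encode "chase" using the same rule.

kniym

Shifts by position in cyclone: pos 0: c→k (+8), pos 1: y→e (+6), pos 2: c→k (+8), pos 3: l→r (+6) — repeating every 2. The shifts repeat in a cycle of length 2: positions 0,1,… shift by +8, +6, then the pattern repeats.
Applying it to chase: c+8=k, h+6=n, a+8=i, s+6=y, e+8=m.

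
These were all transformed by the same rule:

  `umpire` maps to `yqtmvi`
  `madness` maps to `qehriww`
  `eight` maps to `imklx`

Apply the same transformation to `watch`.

aexgl

Compare letters: u→y is +4, m→q is +4, p→t is +4 — a constant shift. Each letter is shifted forward by 4 in the alphabet (a Caesar shift of +4).
For watch: w+4=a, a+4=e, t+4=x, c+4=g, h+4=l.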